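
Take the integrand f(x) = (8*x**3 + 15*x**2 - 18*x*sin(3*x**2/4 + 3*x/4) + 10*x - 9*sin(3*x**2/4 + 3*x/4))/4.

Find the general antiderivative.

F(x) = (2*x**4 + 5*x**3 + 5*x**2 + 12*cos(3*x**2/4 + 3*x/4))/4 + C

Since d/dx undoes antidifferentiation here, F'(x) = f(x) is required of F(x).
Check: d/dx[(2*x**4 + 5*x**3 + 5*x**2 + 12*cos(3*x**2/4 + 3*x/4))/4] = 2*x**3 + 15*x**2/4 - 9*x*sin(3*x**2/4 + 3*x/4)/2 + 5*x/2 - 9*sin(3*x**2/4 + 3*x/4)/4, which equals f(x).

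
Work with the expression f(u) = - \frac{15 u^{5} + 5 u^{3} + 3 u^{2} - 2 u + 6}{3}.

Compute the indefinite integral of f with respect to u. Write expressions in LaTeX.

F(u) = - \frac{u \left(10 u^{5} + 5 u^{3} + 4 u^{2} - 4 u + 24\right)}{12} + C

Check any antiderivative F(u) by computing F'(u) and comparing it with f(u).
Check: d/du[- \frac{u \left(10 u^{5} + 5 u^{3} + 4 u^{2} - 4 u + 24\right)}{12}] = - 5 u^{5} - \frac{5 u^{3}}{3} - u^{2} + \frac{2 u}{3} - 2, which equals f(u).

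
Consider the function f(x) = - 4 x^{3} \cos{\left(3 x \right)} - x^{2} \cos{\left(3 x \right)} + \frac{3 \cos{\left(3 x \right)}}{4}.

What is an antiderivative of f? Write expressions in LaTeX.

Integrate term by term and add the pieces.
Check: d/dx[- \frac{4 x^{3} \sin{\left(3 x \right)}}{3} - \frac{x^{2} \sin{\left(3 x \right)}}{3} - \frac{4 x^{2} \cos{\left(3 x \right)}}{3} + \frac{8 x \sin{\left(3 x \right)}}{9} - \frac{2 x \cos{\left(3 x \right)}}{9} + \frac{35 \sin{\left(3 x \right)}}{108} + \frac{8 \cos{\left(3 x \right)}}{27}] = - 4 x^{3} \cos{\left(3 x \right)} - x^{2} \cos{\left(3 x \right)} + \frac{3 \cos{\left(3 x \right)}}{4} = f(x).

An antiderivative is F(x) = - \frac{4 x^{3} \sin{\left(3 x \right)}}{3} - \frac{x^{2} \sin{\left(3 x \right)}}{3} - \frac{4 x^{2} \cos{\left(3 x \right)}}{3} + \frac{8 x \sin{\left(3 x \right)}}{9} - \frac{2 x \cos{\left(3 x \right)}}{9} + \frac{35 \sin{\left(3 x \right)}}{108} + \frac{8 \cos{\left(3 x \right)}}{27}.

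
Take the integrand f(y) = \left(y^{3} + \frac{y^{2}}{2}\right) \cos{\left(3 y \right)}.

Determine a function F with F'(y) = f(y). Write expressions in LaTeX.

A first test for any F(y): its y-derivative must equal f(y) identically.
Check: d/dy[\frac{18 y^{3} \sin{\left(3 y \right)} + 9 y^{2} \sin{\left(3 y \right)} + 18 y^{2} \cos{\left(3 y \right)} - 12 y \sin{\left(3 y \right)} + 6 y \cos{\left(3 y \right)} - 2 \sin{\left(3 y \right)} - 4 \cos{\left(3 y \right)}}{54}] = y^{3} \cos{\left(3 y \right)} + \frac{y^{2} \cos{\left(3 y \right)}}{2}, which equals f(y).

An antiderivative is F(y) = \frac{18 y^{3} \sin{\left(3 y \right)} + 9 y^{2} \sin{\left(3 y \right)} + 18 y^{2} \cos{\left(3 y \right)} - 12 y \sin{\left(3 y \right)} + 6 y \cos{\left(3 y \right)} - 2 \sin{\left(3 y \right)} - 4 \cos{\left(3 y \right)}}{54}.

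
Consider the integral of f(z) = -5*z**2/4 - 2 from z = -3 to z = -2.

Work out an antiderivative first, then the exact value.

An antiderivative F(z) passes only if d/dz[F] lands on f(z) exactly.
F(z) = -z*(5*z**2 + 24)/12 is an antiderivative of f.
Check: d/dz[-z*(5*z**2 + 24)/12] = -5*z**2/4 - 2 = f(z).
F(-2) = 22/3; F(-3) = 69/4.
Integral = F(-2) - F(-3) = -119/12.

Antiderivative: F(z) = -z*(5*z**2 + 24)/12; value = -119/12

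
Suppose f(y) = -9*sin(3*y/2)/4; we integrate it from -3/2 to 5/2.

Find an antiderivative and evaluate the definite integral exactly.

Differentiate the proposed F(y) back; it has to land on f(y) exactly.
F(y) = 3*cos(3*y/2)/2 is an antiderivative of f.
Check: d/dy[3*cos(3*y/2)/2] = -9*sin(3*y/2)/4 = f(y).
F(5/2) = 3*cos(15/4)/2; F(-3/2) = 3*cos(9/4)/2.
Integral = F(5/2) - F(-3/2) = 3*cos(15/4)/2 - 3*cos(9/4)/2.

Antiderivative: F(y) = 3*cos(3*y/2)/2; value = 3*cos(15/4)/2 - 3*cos(9/4)/2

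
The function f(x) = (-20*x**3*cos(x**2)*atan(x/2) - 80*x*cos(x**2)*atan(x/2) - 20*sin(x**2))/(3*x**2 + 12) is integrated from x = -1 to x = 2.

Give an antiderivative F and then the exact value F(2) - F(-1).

Recognize the product-rule pattern: f = u'v + uv' with u = -10*atan(x/2)/3, v = sin(x**2), so integration by parts undoes it.
F(x) = -10*sin(x**2)*atan(x/2)/3 is an antiderivative of f.
Check: d/dx[-10*sin(x**2)*atan(x/2)/3] = (-20*x**3*cos(x**2)*atan(x/2) - 80*x*cos(x**2)*atan(x/2) - 20*sin(x**2))/(3*x**2 + 12) = f(x).
F(2) = -5*pi*sin(4)/6; F(-1) = 10*sin(1)*atan(1/2)/3.
Integral = F(2) - F(-1) = -10*sin(1)*atan(1/2)/3 - 5*pi*sin(4)/6.

Antiderivative: F(x) = -10*sin(x**2)*atan(x/2)/3; value = -10*sin(1)*atan(1/2)/3 - 5*pi*sin(4)/6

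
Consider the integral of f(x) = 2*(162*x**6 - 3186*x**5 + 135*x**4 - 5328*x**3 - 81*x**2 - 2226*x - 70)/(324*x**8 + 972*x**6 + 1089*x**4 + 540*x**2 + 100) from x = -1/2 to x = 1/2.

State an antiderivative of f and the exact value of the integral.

Antiderivative: F(x) = -(18*x**3 - 177*x**2 + 14*x - 148)/((3*x**2 + 2)*(6*x**2 + 5)); value = -148/143

Check any antiderivative F(x) by computing F'(x) and comparing it with f(x).
F(x) = -(18*x**3 - 177*x**2 + 14*x - 148)/((3*x**2 + 2)*(6*x**2 + 5)) is an antiderivative of f.
Check: d/dx[-(18*x**3 - 177*x**2 + 14*x - 148)/((3*x**2 + 2)*(6*x**2 + 5))] = (324*x**6 - 6372*x**5 + 270*x**4 - 10656*x**3 - 162*x**2 - 4452*x - 140)/(324*x**8 + 972*x**6 + 1089*x**4 + 540*x**2 + 100), which equals f(x).
F(1/2) = 1464/143; F(-1/2) = 124/11.
Integral = F(1/2) - F(-1/2) = -148/143.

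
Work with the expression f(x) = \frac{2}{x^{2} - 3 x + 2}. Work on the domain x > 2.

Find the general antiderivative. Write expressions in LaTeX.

The denominator factors as \left(x - 2\right) \left(x - 1\right); partial fractions split f into directly integrable pieces: - \frac{2}{x - 1} + \frac{2}{x - 2}.
Check: d/dx[2 \log{\left(x - 2 \right)} - 2 \log{\left(x - 1 \right)}] = \frac{2}{x^{2} - 3 x + 2} = f(x).

F(x) = 2 \log{\left(x - 2 \right)} - 2 \log{\left(x - 1 \right)} + C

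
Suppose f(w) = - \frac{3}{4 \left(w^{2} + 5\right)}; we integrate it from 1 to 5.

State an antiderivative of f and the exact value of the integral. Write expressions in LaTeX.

Antiderivative: F(w) = - \frac{3 \sqrt{5} \operatorname{atan}{\left(\frac{\sqrt{5} w}{5} \right)}}{20}; value = - \frac{3 \sqrt{5} \operatorname{atan}{\left(\sqrt{5} \right)}}{20} + \frac{3 \sqrt{5} \operatorname{atan}{\left(\frac{\sqrt{5}}{5} \right)}}{20}

An antiderivative F(w) passes only if d/dw[F] lands on f(w) exactly.
F(w) = - \frac{3 \sqrt{5} \operatorname{atan}{\left(\frac{\sqrt{5} w}{5} \right)}}{20} is an antiderivative of f.
Check: d/dw[- \frac{3 \sqrt{5} \operatorname{atan}{\left(\frac{\sqrt{5} w}{5} \right)}}{20}] = - \frac{3}{4 w^{2} + 20}, which equals f(w).
F(5) = - \frac{3 \sqrt{5} \operatorname{atan}{\left(\sqrt{5} \right)}}{20}; F(1) = - \frac{3 \sqrt{5} \operatorname{atan}{\left(\frac{\sqrt{5}}{5} \right)}}{20}.
Integral = F(5) - F(1) = - \frac{3 \sqrt{5} \operatorname{atan}{\left(\sqrt{5} \right)}}{20} + \frac{3 \sqrt{5} \operatorname{atan}{\left(\frac{\sqrt{5}}{5} \right)}}{20}.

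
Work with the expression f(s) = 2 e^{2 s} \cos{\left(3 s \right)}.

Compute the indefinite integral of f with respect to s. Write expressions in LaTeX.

F(s) = \frac{6 e^{2 s} \sin{\left(3 s \right)}}{13} + \frac{4 e^{2 s} \cos{\left(3 s \right)}}{13} + C

Differentiate the proposed F(s) back; it has to land on f(s) exactly.
Check: d/ds[\frac{6 e^{2 s} \sin{\left(3 s \right)}}{13} + \frac{4 e^{2 s} \cos{\left(3 s \right)}}{13}] = 2 e^{2 s} \cos{\left(3 s \right)} = f(s).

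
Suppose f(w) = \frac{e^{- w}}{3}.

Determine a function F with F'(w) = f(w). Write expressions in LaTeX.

An antiderivative is F(w) = - \frac{e^{- w}}{3}.

Differentiate the proposed F(w) back; it has to land on f(w) exactly.
Check: d/dw[- \frac{e^{- w}}{3}] = \frac{e^{- w}}{3} = f(w).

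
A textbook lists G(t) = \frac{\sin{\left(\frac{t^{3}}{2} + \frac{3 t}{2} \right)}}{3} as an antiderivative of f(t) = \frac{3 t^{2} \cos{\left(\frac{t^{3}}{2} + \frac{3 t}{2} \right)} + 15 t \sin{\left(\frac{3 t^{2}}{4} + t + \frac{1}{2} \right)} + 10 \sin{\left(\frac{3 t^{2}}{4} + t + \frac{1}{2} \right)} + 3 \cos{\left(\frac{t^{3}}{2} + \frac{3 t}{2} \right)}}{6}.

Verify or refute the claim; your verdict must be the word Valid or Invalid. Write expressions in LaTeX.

Invalid: d/dt[G] - f = - \frac{5 t \sin{\left(\frac{3 t^{2}}{4} + t + \frac{1}{2} \right)}}{2} - \frac{5 \sin{\left(\frac{3 t^{2}}{4} + t + \frac{1}{2} \right)}}{3}, which is not 0.

d/dt[G] = \frac{t^{2} \cos{\left(\frac{t^{3}}{2} + \frac{3 t}{2} \right)}}{2} + \frac{\cos{\left(\frac{t^{3}}{2} + \frac{3 t}{2} \right)}}{2}
d/dt[G] - f(t) = - \frac{5 t \sin{\left(\frac{3 t^{2}}{4} + t + \frac{1}{2} \right)}}{2} - \frac{5 \sin{\left(\frac{3 t^{2}}{4} + t + \frac{1}{2} \right)}}{3} != 0.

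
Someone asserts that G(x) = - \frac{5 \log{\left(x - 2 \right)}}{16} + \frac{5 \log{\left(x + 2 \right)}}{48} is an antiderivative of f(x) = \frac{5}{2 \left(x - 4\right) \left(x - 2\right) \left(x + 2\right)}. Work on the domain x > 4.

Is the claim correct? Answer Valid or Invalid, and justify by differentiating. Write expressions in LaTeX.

d/dx[G] = \frac{- 5 x - 20}{24 x^{2} - 96}
d/dx[G] - f(x) = - \frac{5}{24 x - 96} != 0.

Invalid: d/dx[G] - f = - \frac{5}{24 x - 96}, which is not 0.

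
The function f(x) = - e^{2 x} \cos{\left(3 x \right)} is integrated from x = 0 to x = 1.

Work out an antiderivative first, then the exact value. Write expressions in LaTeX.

Antiderivative: F(x) = \frac{\left(- 3 \sin{\left(3 x \right)} - 2 \cos{\left(3 x \right)}\right) e^{2 x}}{13}; value = - \frac{3 e^{2} \sin{\left(3 \right)}}{13} + \frac{2}{13} - \frac{2 e^{2} \cos{\left(3 \right)}}{13}

Whatever form F(x) takes, F'(x) = f(x) is non-negotiable.
F(x) = \frac{\left(- 3 \sin{\left(3 x \right)} - 2 \cos{\left(3 x \right)}\right) e^{2 x}}{13} is an antiderivative of f.
Check: d/dx[\frac{\left(- 3 \sin{\left(3 x \right)} - 2 \cos{\left(3 x \right)}\right) e^{2 x}}{13}] = - e^{2 x} \cos{\left(3 x \right)} = f(x).
F(1) = - \frac{3 e^{2} \sin{\left(3 \right)}}{13} - \frac{2 e^{2} \cos{\left(3 \right)}}{13}; F(0) = - \frac{2}{13}.
Integral = F(1) - F(0) = - \frac{3 e^{2} \sin{\left(3 \right)}}{13} + \frac{2}{13} - \frac{2 e^{2} \cos{\left(3 \right)}}{13}.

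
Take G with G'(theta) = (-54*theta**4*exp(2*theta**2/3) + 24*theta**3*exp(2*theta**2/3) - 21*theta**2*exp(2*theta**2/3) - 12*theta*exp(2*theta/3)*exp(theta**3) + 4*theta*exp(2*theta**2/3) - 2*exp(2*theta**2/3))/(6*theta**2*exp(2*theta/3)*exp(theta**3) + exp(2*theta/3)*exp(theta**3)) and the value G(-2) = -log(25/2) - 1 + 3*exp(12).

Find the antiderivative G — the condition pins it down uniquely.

G(theta) = -log(3*theta**2 + 1/2) - 1 + 3*exp(-2*theta/3)*exp(2*theta**2/3)*exp(-theta**3)

Since d/dtheta undoes antidifferentiation here, G(theta) must give back the stated G'(theta).
A general antiderivative is 3*exp(-theta**3 + 2*theta**2/3 - 2*theta/3) - log(3*theta**2 + 1/2) + C.
The condition gives C = -log(25/2) - 1 + 3*exp(12) - (-log(25/2) + 3*exp(12)) = -1.
So G(theta) = -log(3*theta**2 + 1/2) - 1 + 3*exp(-2*theta/3)*exp(2*theta**2/3)*exp(-theta**3).
Check: d/dtheta[-log(3*theta**2 + 1/2) - 1 + 3*exp(-2*theta/3)*exp(2*theta**2/3)*exp(-theta**3)] = (-54*theta**4*exp(2*theta**2/3) + 24*theta**3*exp(2*theta**2/3) - 21*theta**2*exp(2*theta**2/3) - 12*theta*exp(2*theta/3)*exp(theta**3) + 4*theta*exp(2*theta**2/3) - 2*exp(2*theta**2/3))/(6*theta**2*exp(2*theta/3)*exp(theta**3) + exp(2*theta/3)*exp(theta**3)) = G'(theta).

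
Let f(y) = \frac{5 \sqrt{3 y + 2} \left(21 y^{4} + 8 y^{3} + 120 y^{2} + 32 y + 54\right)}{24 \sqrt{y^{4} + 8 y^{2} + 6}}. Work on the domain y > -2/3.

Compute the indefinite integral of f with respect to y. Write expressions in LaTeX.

F(y) = \frac{5 y \sqrt{\frac{3 y}{2} + 1} \sqrt{\frac{y^{4}}{2} + 4 y^{2} + 3}}{2} + \frac{5 \sqrt{\frac{3 y}{2} + 1} \sqrt{\frac{y^{4}}{2} + 4 y^{2} + 3}}{3} + C

Recognize the product-rule pattern: f = u'v + uv' with u = \frac{5 \left(\frac{3 y}{2} + 1\right)^{\frac{3}{2}}}{3}, v = \sqrt{\frac{y^{4}}{2} + 4 y^{2} + 3}, so integration by parts undoes it.
Check: d/dy[\frac{5 y \sqrt{\frac{3 y}{2} + 1} \sqrt{\frac{y^{4}}{2} + 4 y^{2} + 3}}{2} + \frac{5 \sqrt{\frac{3 y}{2} + 1} \sqrt{\frac{y^{4}}{2} + 4 y^{2} + 3}}{3}] = \frac{315 y^{5} + 330 y^{4} + 1880 y^{3} + 1680 y^{2} + 1130 y + 540}{24 \sqrt{3 y + 2} \sqrt{y^{4} + 8 y^{2} + 6}}, which equals f(y).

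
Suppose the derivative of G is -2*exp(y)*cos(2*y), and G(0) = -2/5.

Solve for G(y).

For G(y) to be correct, d/dy[G] must agree with the stated G'(y) identically.
A general antiderivative is -4*exp(y)*sin(2*y)/5 - 2*exp(y)*cos(2*y)/5 + C.
The condition gives C = -2/5 - (-2/5) = 0.
So G(y) = -4*exp(y)*sin(2*y)/5 - 2*exp(y)*cos(2*y)/5.
Check: d/dy[-4*exp(y)*sin(2*y)/5 - 2*exp(y)*cos(2*y)/5] = -2*exp(y)*cos(2*y) = G'(y).

G(y) = -4*exp(y)*sin(2*y)/5 - 2*exp(y)*cos(2*y)/5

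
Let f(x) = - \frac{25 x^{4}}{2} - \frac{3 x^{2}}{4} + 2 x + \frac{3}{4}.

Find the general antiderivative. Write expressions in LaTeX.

F(x) = - \frac{5 x^{5}}{2} - \frac{x^{3}}{4} + x^{2} + \frac{3 x}{4} + C

The integrand splits into summands that can be handled one at a time.
Check: d/dx[- \frac{5 x^{5}}{2} - \frac{x^{3}}{4} + x^{2} + \frac{3 x}{4}] = - \frac{25 x^{4}}{2} - \frac{3 x^{2}}{4} + 2 x + \frac{3}{4} = f(x).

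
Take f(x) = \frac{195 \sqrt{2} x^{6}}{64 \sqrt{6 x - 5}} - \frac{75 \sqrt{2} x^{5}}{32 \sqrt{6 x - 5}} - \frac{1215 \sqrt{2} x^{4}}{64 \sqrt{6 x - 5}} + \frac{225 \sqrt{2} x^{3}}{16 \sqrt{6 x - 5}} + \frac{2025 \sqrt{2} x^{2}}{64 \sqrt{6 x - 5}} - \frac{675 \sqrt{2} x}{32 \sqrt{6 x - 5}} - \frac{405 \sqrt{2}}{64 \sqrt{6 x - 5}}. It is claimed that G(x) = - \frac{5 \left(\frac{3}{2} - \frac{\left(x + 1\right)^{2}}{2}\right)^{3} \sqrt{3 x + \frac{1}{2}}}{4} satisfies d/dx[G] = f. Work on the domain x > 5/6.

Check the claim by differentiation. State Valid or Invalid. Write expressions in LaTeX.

Invalid: d/dx[G] - f = \frac{\sqrt{2} \left(195 x^{6} \sqrt{6 x - 5} - 195 x^{6} \sqrt{6 x + 1} + 1020 x^{5} \sqrt{6 x - 5} + 150 x^{5} \sqrt{6 x + 1} + 960 x^{4} \sqrt{6 x - 5} + 1215 x^{4} \sqrt{6 x + 1} - 1560 x^{3} \sqrt{6 x - 5} - 900 x^{3} \sqrt{6 x + 1} - 1140 x^{2} \sqrt{6 x - 5} - 2025 x^{2} \sqrt{6 x + 1} + 960 x \sqrt{6 x - 5} + 1350 x \sqrt{6 x + 1} + 405 \sqrt{6 x + 1}\right)}{64 \sqrt{6 x - 5} \sqrt{6 x + 1}}, which is not 0.

d/dx[G] = \frac{\sqrt{2} \left(195 x^{6} + 1020 x^{5} + 960 x^{4} - 1560 x^{3} - 1140 x^{2} + 960 x\right)}{64 \sqrt{6 x + 1}}
d/dx[G] - f(x) = \frac{\sqrt{2} \left(195 x^{6} \sqrt{6 x - 5} - 195 x^{6} \sqrt{6 x + 1} + 1020 x^{5} \sqrt{6 x - 5} + 150 x^{5} \sqrt{6 x + 1} + 960 x^{4} \sqrt{6 x - 5} + 1215 x^{4} \sqrt{6 x + 1} - 1560 x^{3} \sqrt{6 x - 5} - 900 x^{3} \sqrt{6 x + 1} - 1140 x^{2} \sqrt{6 x - 5} - 2025 x^{2} \sqrt{6 x + 1} + 960 x \sqrt{6 x - 5} + 1350 x \sqrt{6 x + 1} + 405 \sqrt{6 x + 1}\right)}{64 \sqrt{6 x - 5} \sqrt{6 x + 1}} != 0.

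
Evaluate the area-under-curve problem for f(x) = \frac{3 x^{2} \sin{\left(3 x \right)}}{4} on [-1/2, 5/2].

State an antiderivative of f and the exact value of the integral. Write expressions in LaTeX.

Antiderivative: F(x) = - \frac{9 x^{2} \cos{\left(3 x \right)} - 6 x \sin{\left(3 x \right)} - 2 \cos{\left(3 x \right)}}{36}; value = - \frac{217 \cos{\left(\frac{15}{2} \right)}}{144} - \frac{\sin{\left(\frac{3}{2} \right)}}{12} + \frac{\cos{\left(\frac{3}{2} \right)}}{144} + \frac{5 \sin{\left(\frac{15}{2} \right)}}{12}

A candidate is checked by its d/dx: the result must match f(x).
F(x) = - \frac{9 x^{2} \cos{\left(3 x \right)} - 6 x \sin{\left(3 x \right)} - 2 \cos{\left(3 x \right)}}{36} is an antiderivative of f.
Check: d/dx[- \frac{9 x^{2} \cos{\left(3 x \right)} - 6 x \sin{\left(3 x \right)} - 2 \cos{\left(3 x \right)}}{36}] = \frac{3 x^{2} \sin{\left(3 x \right)}}{4} = f(x).
F(5/2) = - \frac{217 \cos{\left(\frac{15}{2} \right)}}{144} + \frac{5 \sin{\left(\frac{15}{2} \right)}}{12}; F(-1/2) = - \frac{\cos{\left(\frac{3}{2} \right)}}{144} + \frac{\sin{\left(\frac{3}{2} \right)}}{12}.
Integral = F(5/2) - F(-1/2) = - \frac{217 \cos{\left(\frac{15}{2} \right)}}{144} - \frac{\sin{\left(\frac{3}{2} \right)}}{12} + \frac{\cos{\left(\frac{3}{2} \right)}}{144} + \frac{5 \sin{\left(\frac{15}{2} \right)}}{12}.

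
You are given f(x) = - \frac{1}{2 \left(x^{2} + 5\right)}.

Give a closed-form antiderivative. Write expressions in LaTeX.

An antiderivative is F(x) = - \frac{\sqrt{5} \operatorname{atan}{\left(\frac{\sqrt{5} x}{5} \right)}}{10}.

Any candidate F(x) must reproduce f(x) exactly when differentiated.
Check: d/dx[- \frac{\sqrt{5} \operatorname{atan}{\left(\frac{\sqrt{5} x}{5} \right)}}{10}] = - \frac{1}{2 x^{2} + 10}, which equals f(x).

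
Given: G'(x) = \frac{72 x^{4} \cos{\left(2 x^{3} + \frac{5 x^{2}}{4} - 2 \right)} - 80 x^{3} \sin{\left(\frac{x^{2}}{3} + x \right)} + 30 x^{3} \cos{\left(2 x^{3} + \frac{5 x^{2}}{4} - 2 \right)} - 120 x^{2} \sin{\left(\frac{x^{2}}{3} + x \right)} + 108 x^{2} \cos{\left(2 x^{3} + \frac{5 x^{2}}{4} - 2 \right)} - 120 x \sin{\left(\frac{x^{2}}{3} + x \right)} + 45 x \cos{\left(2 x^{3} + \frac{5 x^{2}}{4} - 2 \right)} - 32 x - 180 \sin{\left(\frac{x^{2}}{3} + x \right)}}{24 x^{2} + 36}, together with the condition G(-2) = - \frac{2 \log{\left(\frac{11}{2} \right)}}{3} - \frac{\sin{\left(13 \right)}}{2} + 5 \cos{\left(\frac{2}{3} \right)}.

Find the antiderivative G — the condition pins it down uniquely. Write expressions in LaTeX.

The proposed G(x) is checked by its d/dx: the result must match the given G'(x).
A general antiderivative is - \frac{2 \log{\left(x^{2} + \frac{3}{2} \right)}}{3} + \frac{\sin{\left(2 x^{3} + \frac{5 x^{2}}{4} - 2 \right)}}{2} + 5 \cos{\left(\frac{x^{2}}{3} + x \right)} + C.
The condition gives C = - \frac{2 \log{\left(\frac{11}{2} \right)}}{3} - \frac{\sin{\left(13 \right)}}{2} + 5 \cos{\left(\frac{2}{3} \right)} - (- \frac{2 \log{\left(\frac{11}{2} \right)}}{3} - \frac{\sin{\left(13 \right)}}{2} + 5 \cos{\left(\frac{2}{3} \right)}) = 0.
So G(x) = \frac{- 4 \log{\left(x^{2} + \frac{3}{2} \right)} + 3 \sin{\left(2 x^{3} + \frac{5 x^{2}}{4} - 2 \right)} + 30 \cos{\left(\frac{x^{2}}{3} + x \right)}}{6}.
Check: d/dx[\frac{- 4 \log{\left(x^{2} + \frac{3}{2} \right)} + 3 \sin{\left(2 x^{3} + \frac{5 x^{2}}{4} - 2 \right)} + 30 \cos{\left(\frac{x^{2}}{3} + x \right)}}{6}] = \frac{72 x^{4} \cos{\left(2 x^{3} + \frac{5 x^{2}}{4} - 2 \right)} - 80 x^{3} \sin{\left(\frac{x^{2}}{3} + x \right)} + 30 x^{3} \cos{\left(2 x^{3} + \frac{5 x^{2}}{4} - 2 \right)} - 120 x^{2} \sin{\left(\frac{x^{2}}{3} + x \right)} + 108 x^{2} \cos{\left(2 x^{3} + \frac{5 x^{2}}{4} - 2 \right)} - 120 x \sin{\left(\frac{x^{2}}{3} + x \right)} + 45 x \cos{\left(2 x^{3} + \frac{5 x^{2}}{4} - 2 \right)} - 32 x - 180 \sin{\left(\frac{x^{2}}{3} + x \right)}}{24 x^{2} + 36} = G'(x).

G(x) = \frac{- 4 \log{\left(x^{2} + \frac{3}{2} \right)} + 3 \sin{\left(2 x^{3} + \frac{5 x^{2}}{4} - 2 \right)} + 30 \cos{\left(\frac{x^{2}}{3} + x \right)}}{6}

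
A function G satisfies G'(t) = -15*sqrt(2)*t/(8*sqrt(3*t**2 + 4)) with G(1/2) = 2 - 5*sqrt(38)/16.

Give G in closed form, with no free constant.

The substitution u = 3*t**2/2 + 2 works: G'(t) is exactly (dG/du)*(du/dt) for that inner function.
A general antiderivative is -5*sqrt(3*t**2/2 + 2)/4 + C.
The condition gives C = 2 - 5*sqrt(38)/16 - (-5*sqrt(38)/16) = 2.
So G(t) = 2 - 5*sqrt(3*t**2/2 + 2)/4.
Check: d/dt[2 - 5*sqrt(3*t**2/2 + 2)/4] = -15*sqrt(2)*t/(8*sqrt(3*t**2 + 4)) = G'(t).

G(t) = 2 - 5*sqrt(3*t**2/2 + 2)/4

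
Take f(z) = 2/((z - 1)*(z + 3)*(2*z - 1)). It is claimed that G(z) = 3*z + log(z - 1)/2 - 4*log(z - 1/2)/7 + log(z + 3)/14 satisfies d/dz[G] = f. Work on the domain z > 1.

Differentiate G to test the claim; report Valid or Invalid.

d/dz[G] = (6*z**3 + 9*z**2 - 24*z + 11)/(2*z**3 + 3*z**2 - 8*z + 3)
d/dz[G] - f(z) = 3 != 0.

Invalid: d/dz[G] - f = 3, which is not 0.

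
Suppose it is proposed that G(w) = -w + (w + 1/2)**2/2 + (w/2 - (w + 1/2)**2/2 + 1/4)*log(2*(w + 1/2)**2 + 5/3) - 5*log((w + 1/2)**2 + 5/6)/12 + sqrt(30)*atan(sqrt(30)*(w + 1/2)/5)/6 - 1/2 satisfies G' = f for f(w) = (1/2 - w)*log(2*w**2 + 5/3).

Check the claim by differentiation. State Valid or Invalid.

Invalid: d/dw[G] - f = w*log(2*w**2 + 5/3) - w*log(12*w**2 + 12*w + 13) + w*log(6) - log(2*w**2 + 5/3)/2, which is not 0.

d/dw[G] = -w*log(12*w**2 + 12*w + 13) + w*log(6)
d/dw[G] - f(w) = w*log(2*w**2 + 5/3) - w*log(12*w**2 + 12*w + 13) + w*log(6) - log(2*w**2 + 5/3)/2 != 0.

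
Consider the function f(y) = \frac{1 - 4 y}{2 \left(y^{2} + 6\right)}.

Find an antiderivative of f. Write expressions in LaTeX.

A first test for any F(y): its y-derivative must equal f(y) identically.
Check: d/dy[- \log{\left(y^{2} + 6 \right)} + \frac{\sqrt{6} \operatorname{atan}{\left(\frac{\sqrt{6} y}{6} \right)}}{12}] = \frac{1 - 4 y}{2 y^{2} + 12}, which equals f(y).

An antiderivative is F(y) = - \log{\left(y^{2} + 6 \right)} + \frac{\sqrt{6} \operatorname{atan}{\left(\frac{\sqrt{6} y}{6} \right)}}{12}.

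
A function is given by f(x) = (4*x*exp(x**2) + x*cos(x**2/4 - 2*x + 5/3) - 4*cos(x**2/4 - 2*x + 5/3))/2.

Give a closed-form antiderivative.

An antiderivative is F(x) = exp(x**2) + sin(x**2/4 - 2*x + 5/3).

An antiderivative F(x) passes only if d/dx[F] lands on f(x) exactly.
Check: d/dx[exp(x**2) + sin(x**2/4 - 2*x + 5/3)] = 2*x*exp(x**2) + x*cos(x**2/4 - 2*x + 5/3)/2 - 2*cos(x**2/4 - 2*x + 5/3), which equals f(x).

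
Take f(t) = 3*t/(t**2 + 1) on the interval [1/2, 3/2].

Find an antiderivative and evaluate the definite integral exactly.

The substitution u = t**2 + 1 works: f is exactly (dF/du)*(du/dt) for that inner function.
F(t) = 3*log(t**2 + 1)/2 is an antiderivative of f.
Check: d/dt[3*log(t**2 + 1)/2] = 3*t/(t**2 + 1) = f(t).
F(3/2) = 3*log(13/4)/2; F(1/2) = 3*log(5/4)/2.
Integral = F(3/2) - F(1/2) = -3*log(5/4)/2 + 3*log(13/4)/2.

Antiderivative: F(t) = 3*log(t**2 + 1)/2; value = -3*log(5/4)/2 + 3*log(13/4)/2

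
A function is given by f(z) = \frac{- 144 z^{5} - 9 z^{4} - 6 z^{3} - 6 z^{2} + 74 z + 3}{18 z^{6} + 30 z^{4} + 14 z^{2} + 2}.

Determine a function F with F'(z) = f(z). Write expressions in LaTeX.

An antiderivative is F(z) = \frac{\frac{z}{2} - \frac{5}{2}}{z^{2} + \frac{1}{3}} - 4 \log{\left(2 z^{2} + 2 \right)}.

Whatever form F(z) takes, F'(z) = f(z) is non-negotiable.
Check: d/dz[\frac{\frac{z}{2} - \frac{5}{2}}{z^{2} + \frac{1}{3}} - 4 \log{\left(2 z^{2} + 2 \right)}] = \frac{- 144 z^{5} - 9 z^{4} - 6 z^{3} - 6 z^{2} + 74 z + 3}{18 z^{6} + 30 z^{4} + 14 z^{2} + 2} = f(z).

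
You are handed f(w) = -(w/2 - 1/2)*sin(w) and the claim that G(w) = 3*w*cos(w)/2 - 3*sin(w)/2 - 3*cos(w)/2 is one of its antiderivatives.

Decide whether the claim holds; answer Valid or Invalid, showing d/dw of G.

Invalid: d/dw[G] - f = -w*sin(w) + sin(w), which is not 0.

d/dw[G] = -3*w*sin(w)/2 + 3*sin(w)/2
d/dw[G] - f(w) = -w*sin(w) + sin(w) != 0.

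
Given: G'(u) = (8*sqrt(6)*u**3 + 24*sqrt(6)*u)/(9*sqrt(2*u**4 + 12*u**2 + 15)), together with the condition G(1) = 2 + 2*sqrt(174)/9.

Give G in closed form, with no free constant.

G(u) = 2*(sqrt(6)*sqrt(2*u**4 + 12*u**2 + 15) + 9)/9

The substitution w = u**4/3 + 2*u**2 + 5/2 works: G'(u) is exactly (dG/dw)*(dw/du) for that inner function.
A general antiderivative is 4*sqrt(u**4/3 + 2*u**2 + 5/2)/3 + C.
The condition gives C = 2 + 2*sqrt(174)/9 - (2*sqrt(174)/9) = 2.
So G(u) = 2*(sqrt(6)*sqrt(2*u**4 + 12*u**2 + 15) + 9)/9.
Check: d/du[2*(sqrt(6)*sqrt(2*u**4 + 12*u**2 + 15) + 9)/9] = (8*sqrt(6)*u**3 + 24*sqrt(6)*u)/(9*sqrt(2*u**4 + 12*u**2 + 15)) = G'(u).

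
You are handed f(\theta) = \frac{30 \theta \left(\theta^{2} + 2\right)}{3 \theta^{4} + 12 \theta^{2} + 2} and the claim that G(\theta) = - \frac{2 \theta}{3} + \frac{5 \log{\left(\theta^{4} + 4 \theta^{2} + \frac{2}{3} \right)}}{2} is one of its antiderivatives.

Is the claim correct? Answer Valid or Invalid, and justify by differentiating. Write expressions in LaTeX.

d/d\theta[G] = \frac{- 6 \theta^{4} + 90 \theta^{3} - 24 \theta^{2} + 180 \theta - 4}{9 \theta^{4} + 36 \theta^{2} + 6}
d/d\theta[G] - f(\theta) = - \frac{2}{3} != 0.

Invalid: d/d\theta[G] - f = - \frac{2}{3}, which is not 0.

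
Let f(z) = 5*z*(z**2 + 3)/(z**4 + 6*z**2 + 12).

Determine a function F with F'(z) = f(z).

f matches the chain-rule pattern g'(h)*h' with inner function h(z) = z**4/2 + 3*z**2 + 6; substituting u = h(z) collapses the integral.
Check: d/dz[5*log(z**4/2 + 3*z**2 + 6)/4] = (5*z**3 + 15*z)/(z**4 + 6*z**2 + 12), which equals f(z).

An antiderivative is F(z) = 5*log(z**4/2 + 3*z**2 + 6)/4.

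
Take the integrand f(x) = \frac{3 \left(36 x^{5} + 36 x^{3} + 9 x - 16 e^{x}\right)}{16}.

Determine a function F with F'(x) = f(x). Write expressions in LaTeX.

An antiderivative is F(x) = \frac{9 x^{6}}{8} + \frac{27 x^{4}}{16} + \frac{27 x^{2}}{32} - 3 e^{x}.

Since d/dx undoes antidifferentiation here, F'(x) = f(x) is required of F(x).
Check: d/dx[\frac{9 x^{6}}{8} + \frac{27 x^{4}}{16} + \frac{27 x^{2}}{32} - 3 e^{x}] = \frac{27 x^{5}}{4} + \frac{27 x^{3}}{4} + \frac{27 x}{16} - 3 e^{x}, which equals f(x).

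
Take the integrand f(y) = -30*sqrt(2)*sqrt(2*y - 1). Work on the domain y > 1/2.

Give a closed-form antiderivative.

A candidate is checked by its d/dy: the result must match f(y).
Check: d/dy[-20*sqrt(2)*y*sqrt(2*y - 1) + 10*sqrt(2)*sqrt(2*y - 1)] = (-60*sqrt(2)*y + 30*sqrt(2))/sqrt(2*y - 1), which equals f(y).

An antiderivative is F(y) = -20*sqrt(2)*y*sqrt(2*y - 1) + 10*sqrt(2)*sqrt(2*y - 1).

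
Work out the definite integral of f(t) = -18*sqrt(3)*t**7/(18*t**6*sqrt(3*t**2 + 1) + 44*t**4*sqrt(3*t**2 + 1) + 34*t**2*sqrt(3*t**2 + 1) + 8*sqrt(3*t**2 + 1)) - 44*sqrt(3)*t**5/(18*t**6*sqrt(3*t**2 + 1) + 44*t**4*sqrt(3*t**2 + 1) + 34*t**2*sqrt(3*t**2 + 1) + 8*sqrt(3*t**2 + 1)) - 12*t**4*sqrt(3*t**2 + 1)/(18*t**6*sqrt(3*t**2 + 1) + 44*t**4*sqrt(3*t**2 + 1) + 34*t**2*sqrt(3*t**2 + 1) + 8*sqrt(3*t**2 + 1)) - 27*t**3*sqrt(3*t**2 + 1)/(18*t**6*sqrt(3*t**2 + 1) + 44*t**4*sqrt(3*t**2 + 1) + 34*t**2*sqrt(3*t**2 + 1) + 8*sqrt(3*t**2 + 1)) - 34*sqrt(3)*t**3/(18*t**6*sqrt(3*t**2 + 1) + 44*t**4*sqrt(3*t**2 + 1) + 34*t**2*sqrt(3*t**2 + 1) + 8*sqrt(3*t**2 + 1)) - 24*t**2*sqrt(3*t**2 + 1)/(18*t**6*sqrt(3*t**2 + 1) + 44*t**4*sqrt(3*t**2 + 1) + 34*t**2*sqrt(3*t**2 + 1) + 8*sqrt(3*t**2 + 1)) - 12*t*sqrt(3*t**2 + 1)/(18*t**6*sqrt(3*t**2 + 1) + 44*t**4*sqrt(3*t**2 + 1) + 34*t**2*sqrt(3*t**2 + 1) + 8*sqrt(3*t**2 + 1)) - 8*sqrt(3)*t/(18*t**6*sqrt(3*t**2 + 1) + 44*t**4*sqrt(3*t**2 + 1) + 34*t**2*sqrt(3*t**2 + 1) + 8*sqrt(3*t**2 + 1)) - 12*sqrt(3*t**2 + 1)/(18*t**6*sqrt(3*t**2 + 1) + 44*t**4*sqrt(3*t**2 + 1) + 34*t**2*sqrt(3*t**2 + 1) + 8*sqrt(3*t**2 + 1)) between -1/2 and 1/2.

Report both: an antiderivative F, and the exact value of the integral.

Integrate term by term and add the pieces.
F(t) = -(4*sqrt(3)*t**2*sqrt(3*t**2 + 1) + 12*t**2*atan(3*t/2) + 4*sqrt(3)*sqrt(3*t**2 + 1) + 12*atan(3*t/2) - 9)/(12*(t**2 + 1)) is an antiderivative of f.
Check: d/dt[-(4*sqrt(3)*t**2*sqrt(3*t**2 + 1) + 12*t**2*atan(3*t/2) + 4*sqrt(3)*sqrt(3*t**2 + 1) + 12*atan(3*t/2) - 9)/(12*(t**2 + 1))] = (-18*sqrt(3)*t**7 - 44*sqrt(3)*t**5 - 12*t**4*sqrt(3*t**2 + 1) - 27*t**3*sqrt(3*t**2 + 1) - 34*sqrt(3)*t**3 - 24*t**2*sqrt(3*t**2 + 1) - 12*t*sqrt(3*t**2 + 1) - 8*sqrt(3)*t - 12*sqrt(3*t**2 + 1))/(18*t**6*sqrt(3*t**2 + 1) + 44*t**4*sqrt(3*t**2 + 1) + 34*t**2*sqrt(3*t**2 + 1) + 8*sqrt(3*t**2 + 1)), which equals f(t).
F(1/2) = -sqrt(21)/6 - atan(3/4) + 3/5; F(-1/2) = -sqrt(21)/6 + 3/5 + atan(3/4).
Integral = F(1/2) - F(-1/2) = -2*atan(3/4).

Antiderivative: F(t) = -(4*sqrt(3)*t**2*sqrt(3*t**2 + 1) + 12*t**2*atan(3*t/2) + 4*sqrt(3)*sqrt(3*t**2 + 1) + 12*atan(3*t/2) - 9)/(12*(t**2 + 1)); value = -2*atan(3/4)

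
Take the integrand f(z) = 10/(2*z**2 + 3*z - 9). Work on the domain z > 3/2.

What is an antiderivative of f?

An antiderivative is F(z) = 10*(log(z - 3/2) - log(z + 3))/9.

Factor the denominator ((z + 3)*(2*z - 3)) and decompose: f = 20/(9*(2*z - 3)) - 10/(9*(z + 3)); each piece integrates to a log, atan, or power term.
Check: d/dz[10*(log(z - 3/2) - log(z + 3))/9] = 10/(2*z**2 + 3*z - 9) = f(z).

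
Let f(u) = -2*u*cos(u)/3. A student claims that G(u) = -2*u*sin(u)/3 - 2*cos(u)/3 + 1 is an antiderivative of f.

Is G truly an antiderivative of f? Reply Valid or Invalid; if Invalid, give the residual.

d/du[G] = -2*u*cos(u)/3
This equals f(u) exactly, so the claim holds.

Valid: G'(u) = f(u).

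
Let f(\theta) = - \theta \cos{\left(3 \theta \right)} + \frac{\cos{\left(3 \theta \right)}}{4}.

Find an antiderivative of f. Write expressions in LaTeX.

The integrand splits into summands that can be handled one at a time.
Check: d/d\theta[- \frac{\theta \sin{\left(3 \theta \right)}}{3} + \frac{\sin{\left(3 \theta \right)}}{12} - \frac{\cos{\left(3 \theta \right)}}{9}] = - \theta \cos{\left(3 \theta \right)} + \frac{\cos{\left(3 \theta \right)}}{4} = f(\theta).

An antiderivative is F(\theta) = - \frac{\theta \sin{\left(3 \theta \right)}}{3} + \frac{\sin{\left(3 \theta \right)}}{12} - \frac{\cos{\left(3 \theta \right)}}{9}.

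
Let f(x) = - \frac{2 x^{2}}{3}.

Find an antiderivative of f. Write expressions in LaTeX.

An antiderivative is F(x) = - \frac{2 x^{3}}{9}.

For F(x) to be correct the identity F'(x) - f(x) = 0 must hold.
Check: d/dx[- \frac{2 x^{3}}{9}] = - \frac{2 x^{2}}{3} = f(x).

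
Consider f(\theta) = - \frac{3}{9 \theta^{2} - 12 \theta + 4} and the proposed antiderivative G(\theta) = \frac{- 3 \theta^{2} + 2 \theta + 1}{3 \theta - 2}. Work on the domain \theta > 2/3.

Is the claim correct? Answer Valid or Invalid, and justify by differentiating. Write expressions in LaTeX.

d/d\theta[G] = \frac{- 9 \theta^{2} + 12 \theta - 7}{9 \theta^{2} - 12 \theta + 4}
d/d\theta[G] - f(\theta) = -1 != 0.

Invalid: d/d\theta[G] - f = -1, which is not 0.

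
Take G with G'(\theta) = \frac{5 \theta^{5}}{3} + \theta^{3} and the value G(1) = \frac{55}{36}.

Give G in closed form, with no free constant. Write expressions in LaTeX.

Integrate term by term and add the pieces.
A general antiderivative is \frac{5 \theta^{6}}{18} + \frac{\theta^{4}}{4} + C.
The condition gives C = \frac{55}{36} - (\frac{19}{36}) = 1.
So G(\theta) = \frac{10 \theta^{6} + 9 \theta^{4} + 36}{36}.
Check: d/d\theta[\frac{10 \theta^{6} + 9 \theta^{4} + 36}{36}] = \frac{5 \theta^{5}}{3} + \theta^{3} = G'(\theta).

G(\theta) = \frac{10 \theta^{6} + 9 \theta^{4} + 36}{36}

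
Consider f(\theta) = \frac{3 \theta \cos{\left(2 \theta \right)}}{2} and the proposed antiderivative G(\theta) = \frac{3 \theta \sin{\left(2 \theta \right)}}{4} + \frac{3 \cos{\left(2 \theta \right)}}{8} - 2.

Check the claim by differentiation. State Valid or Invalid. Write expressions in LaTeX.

Valid - the claim checks out under differentiation.

d/d\theta[G] = \frac{3 \theta \cos{\left(2 \theta \right)}}{2}
This equals f(\theta) exactly, so the claim holds.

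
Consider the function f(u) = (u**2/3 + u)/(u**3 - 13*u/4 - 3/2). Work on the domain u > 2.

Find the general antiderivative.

Factor the denominator (3*(u - 2)*(2*u + 1)*(2*u + 3)) and decompose: f = -3/(7*(2*u + 3)) + 1/(3*(2*u + 1)) + 8/(21*(u - 2)); each piece integrates to a log, atan, or power term.
Check: d/du[(16*log(u - 2) + 7*log(u + 1/2) - 9*log(u + 3/2))/42] = (4*u**2 + 12*u)/(12*u**3 - 39*u - 18), which equals f(u).

F(u) = (16*log(u - 2) + 7*log(u + 1/2) - 9*log(u + 3/2))/42 + C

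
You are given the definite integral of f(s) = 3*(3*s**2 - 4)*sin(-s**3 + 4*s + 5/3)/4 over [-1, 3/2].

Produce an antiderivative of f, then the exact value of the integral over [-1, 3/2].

The substitution u = -s**3 + 4*s + 5/3 works: f is exactly (dF/du)*(du/ds) for that inner function.
F(s) = 3*cos(-s**3 + 4*s + 5/3)/4 is an antiderivative of f.
Check: d/ds[3*cos(-s**3 + 4*s + 5/3)/4] = 9*s**2*sin(-s**3 + 4*s + 5/3)/4 - 3*sin(-s**3 + 4*s + 5/3), which equals f(s).
F(3/2) = 3*cos(103/24)/4; F(-1) = 3*cos(4/3)/4.
Integral = F(3/2) - F(-1) = 3*cos(103/24)/4 - 3*cos(4/3)/4.

Antiderivative: F(s) = 3*cos(-s**3 + 4*s + 5/3)/4; value = 3*cos(103/24)/4 - 3*cos(4/3)/4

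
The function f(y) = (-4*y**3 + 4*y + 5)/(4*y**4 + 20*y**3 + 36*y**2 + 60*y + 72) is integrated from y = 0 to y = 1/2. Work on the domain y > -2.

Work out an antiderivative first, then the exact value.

The denominator factors as 4*(y + 2)*(y + 3)*(y**2 + 3); partial fractions split f into directly integrable pieces: (23*y + 255)/(336*(y**2 + 3)) - 101/(48*(y + 3)) + 29/(28*(y + 2)).
F(y) = 29*log(y + 2)/28 - 101*log(y + 3)/48 + 23*log(y**2 + 3)/672 + 85*sqrt(3)*atan(sqrt(3)*y/3)/336 is an antiderivative of f.
Check: d/dy[29*log(y + 2)/28 - 101*log(y + 3)/48 + 23*log(y**2 + 3)/672 + 85*sqrt(3)*atan(sqrt(3)*y/3)/336] = (-4*y**3 + 4*y + 5)/(4*y**4 + 20*y**3 + 36*y**2 + 60*y + 72) = f(y).
F(1/2) = -101*log(7/2)/48 + 23*log(13/4)/672 + 85*sqrt(3)*atan(sqrt(3)/6)/336 + 29*log(5/2)/28; F(0) = -1391*log(3)/672 + 29*log(2)/28.
Integral = F(1/2) - F(0) = -101*log(7/2)/48 - 29*log(2)/28 + 23*log(13/4)/672 + 85*sqrt(3)*atan(sqrt(3)/6)/336 + 29*log(5/2)/28 + 1391*log(3)/672.

Antiderivative: F(y) = 29*log(y + 2)/28 - 101*log(y + 3)/48 + 23*log(y**2 + 3)/672 + 85*sqrt(3)*atan(sqrt(3)*y/3)/336; value = -101*log(7/2)/48 - 29*log(2)/28 + 23*log(13/4)/672 + 85*sqrt(3)*atan(sqrt(3)/6)/336 + 29*log(5/2)/28 + 1391*log(3)/672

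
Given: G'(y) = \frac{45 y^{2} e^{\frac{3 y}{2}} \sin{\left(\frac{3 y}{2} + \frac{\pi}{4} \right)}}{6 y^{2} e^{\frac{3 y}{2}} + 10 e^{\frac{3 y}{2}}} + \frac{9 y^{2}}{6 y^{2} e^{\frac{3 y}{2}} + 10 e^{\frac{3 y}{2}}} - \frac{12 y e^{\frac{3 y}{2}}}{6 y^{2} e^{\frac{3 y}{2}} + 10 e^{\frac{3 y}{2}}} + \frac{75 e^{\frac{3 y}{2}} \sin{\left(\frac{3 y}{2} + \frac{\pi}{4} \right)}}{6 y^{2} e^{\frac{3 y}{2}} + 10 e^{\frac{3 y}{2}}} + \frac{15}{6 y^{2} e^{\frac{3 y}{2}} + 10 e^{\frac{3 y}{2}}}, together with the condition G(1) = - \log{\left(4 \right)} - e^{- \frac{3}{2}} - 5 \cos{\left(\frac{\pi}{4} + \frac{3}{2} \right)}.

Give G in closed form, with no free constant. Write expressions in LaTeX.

G(y) = \left(- e^{\frac{3 y}{2}} \log{\left(\frac{3 y^{2}}{2} + \frac{5}{2} \right)} - 5 e^{\frac{3 y}{2}} \cos{\left(\frac{3 y}{2} + \frac{\pi}{4} \right)} - 1\right) e^{- \frac{3 y}{2}}

Integrate term by term and add the pieces.
A general antiderivative is - \log{\left(\frac{3 y^{2}}{2} + \frac{5}{2} \right)} - 5 \cos{\left(\frac{3 y}{2} + \frac{\pi}{4} \right)} - e^{- \frac{3 y}{2}} + C.
The condition gives C = - \log{\left(4 \right)} - e^{- \frac{3}{2}} - 5 \cos{\left(\frac{\pi}{4} + \frac{3}{2} \right)} - (- \log{\left(4 \right)} - e^{- \frac{3}{2}} - 5 \cos{\left(\frac{\pi}{4} + \frac{3}{2} \right)}) = 0.
So G(y) = \left(- e^{\frac{3 y}{2}} \log{\left(\frac{3 y^{2}}{2} + \frac{5}{2} \right)} - 5 e^{\frac{3 y}{2}} \cos{\left(\frac{3 y}{2} + \frac{\pi}{4} \right)} - 1\right) e^{- \frac{3 y}{2}}.
Check: d/dy[\left(- e^{\frac{3 y}{2}} \log{\left(\frac{3 y^{2}}{2} + \frac{5}{2} \right)} - 5 e^{\frac{3 y}{2}} \cos{\left(\frac{3 y}{2} + \frac{\pi}{4} \right)} - 1\right) e^{- \frac{3 y}{2}}] = \frac{45 y^{2} e^{\frac{3 y}{2}} \sin{\left(\frac{3 y}{2} + \frac{\pi}{4} \right)} + 9 y^{2} - 12 y e^{\frac{3 y}{2}} + 75 e^{\frac{3 y}{2}} \sin{\left(\frac{3 y}{2} + \frac{\pi}{4} \right)} + 15}{6 y^{2} e^{\frac{3 y}{2}} + 10 e^{\frac{3 y}{2}}}, which equals G'(y).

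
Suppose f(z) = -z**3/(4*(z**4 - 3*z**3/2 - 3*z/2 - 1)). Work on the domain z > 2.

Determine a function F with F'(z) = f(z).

The denominator factors as 2*(z - 2)*(2*z + 1)*(z**2 + 1); partial fractions split f into directly integrable pieces: -(4*z + 3)/(50*(z**2 + 1)) - 1/(50*(2*z + 1)) - 4/(25*(z - 2)).
Check: d/dz[(-16*log(z - 2) - log(z + 1/2) - 4*log(z**2 + 1) - 6*atan(z))/100] = -z**3/(4*z**4 - 6*z**3 - 6*z - 4), which equals f(z).

An antiderivative is F(z) = (-16*log(z - 2) - log(z + 1/2) - 4*log(z**2 + 1) - 6*atan(z))/100.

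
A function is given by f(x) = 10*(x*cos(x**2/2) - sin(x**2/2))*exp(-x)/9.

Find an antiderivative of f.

An antiderivative is F(x) = 10*exp(-x)*sin(x**2/2)/9.

Recognize the product-rule pattern: f = u'v + uv' with u = 10*exp(-x)/9, v = sin(x**2/2), so integration by parts undoes it.
Check: d/dx[10*exp(-x)*sin(x**2/2)/9] = (10*x*cos(x**2/2) - 10*sin(x**2/2))*exp(-x)/9, which equals f(x).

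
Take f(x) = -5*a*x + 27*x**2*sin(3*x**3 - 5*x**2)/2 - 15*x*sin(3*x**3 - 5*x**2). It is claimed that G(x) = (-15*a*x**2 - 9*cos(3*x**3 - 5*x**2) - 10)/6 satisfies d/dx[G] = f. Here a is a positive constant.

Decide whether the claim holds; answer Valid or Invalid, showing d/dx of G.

Valid - the claim checks out under differentiation.

d/dx[G] = -5*a*x + 27*x**2*sin(3*x**3 - 5*x**2)/2 - 15*x*sin(3*x**3 - 5*x**2)
This equals f(x) exactly, so the claim holds.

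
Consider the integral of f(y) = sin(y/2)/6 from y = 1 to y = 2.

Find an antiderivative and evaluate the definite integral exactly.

Antiderivative: F(y) = -cos(y/2)/3; value = -cos(1)/3 + cos(1/2)/3

Since d/dy undoes antidifferentiation here, F'(y) = f(y) is required of F(y).
F(y) = -cos(y/2)/3 is an antiderivative of f.
Check: d/dy[-cos(y/2)/3] = sin(y/2)/6 = f(y).
F(2) = -cos(1)/3; F(1) = -cos(1/2)/3.
Integral = F(2) - F(1) = -cos(1)/3 + cos(1/2)/3.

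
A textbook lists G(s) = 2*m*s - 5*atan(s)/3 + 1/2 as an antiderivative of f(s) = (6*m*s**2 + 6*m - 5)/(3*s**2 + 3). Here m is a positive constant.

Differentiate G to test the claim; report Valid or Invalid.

Valid. The derivative of G reproduces f.

d/ds[G] = (6*m*s**2 + 6*m - 5)/(3*s**2 + 3)
This equals f(s) exactly, so the claim holds.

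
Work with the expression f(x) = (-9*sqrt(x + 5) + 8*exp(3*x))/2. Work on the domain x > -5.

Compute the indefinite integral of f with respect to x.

F(x) = -3*x*sqrt(x + 5) - 15*sqrt(x + 5) + 4*exp(3*x)/3 + C

Whatever form F(x) takes, F'(x) = f(x) is non-negotiable.
Check: d/dx[-3*x*sqrt(x + 5) - 15*sqrt(x + 5) + 4*exp(3*x)/3] = (-9*x + 8*sqrt(x + 5)*exp(3*x) - 45)/(2*sqrt(x + 5)), which equals f(x).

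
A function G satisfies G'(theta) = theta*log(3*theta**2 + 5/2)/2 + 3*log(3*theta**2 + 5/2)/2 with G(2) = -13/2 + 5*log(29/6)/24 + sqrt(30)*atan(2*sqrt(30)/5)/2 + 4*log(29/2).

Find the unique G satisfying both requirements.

The integrand splits into summands that can be handled one at a time.
A general antiderivative is -theta**2/4 - 3*theta + (theta**2/4 + 3*theta/2)*log(3*theta**2 + 5/2) + 5*log(theta**2 + 5/6)/24 + sqrt(30)*atan(sqrt(30)*theta/5)/2 + C.
The condition gives C = -13/2 + 5*log(29/6)/24 + sqrt(30)*atan(2*sqrt(30)/5)/2 + 4*log(29/2) - (-7 + 5*log(29/6)/24 + sqrt(30)*atan(2*sqrt(30)/5)/2 + 4*log(29/2)) = 1/2.
So G(theta) = (-6*theta**2 + 6*theta*(theta + 6)*log(3*theta**2 + 5/2) - 72*theta + 5*log(theta**2 + 5/6) + 12*sqrt(30)*atan(sqrt(30)*theta/5) + 12)/24.
Check: d/dtheta[(-6*theta**2 + 6*theta*(theta + 6)*log(3*theta**2 + 5/2) - 72*theta + 5*log(theta**2 + 5/6) + 12*sqrt(30)*atan(sqrt(30)*theta/5) + 12)/24] = theta*log(3*theta**2 + 5/2)/2 + 3*log(3*theta**2 + 5/2)/2 = G'(theta).

G(theta) = (-6*theta**2 + 6*theta*(theta + 6)*log(3*theta**2 + 5/2) - 72*theta + 5*log(theta**2 + 5/6) + 12*sqrt(30)*atan(sqrt(30)*theta/5) + 12)/24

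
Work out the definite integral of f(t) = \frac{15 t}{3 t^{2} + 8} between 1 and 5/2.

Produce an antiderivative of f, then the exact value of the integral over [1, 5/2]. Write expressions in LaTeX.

f matches the chain-rule pattern g'(h)*h' with inner function h(t) = \frac{t^{2}}{2} + \frac{4}{3}; substituting u = h(t) collapses the integral.
F(t) = \frac{5 \log{\left(3 t^{2} + 8 \right)}}{2} is an antiderivative of f.
Check: d/dt[\frac{5 \log{\left(3 t^{2} + 8 \right)}}{2}] = \frac{15 t}{3 t^{2} + 8} = f(t).
F(5/2) = \frac{5 \log{\left(\frac{107}{4} \right)}}{2}; F(1) = \frac{5 \log{\left(11 \right)}}{2}.
Integral = F(5/2) - F(1) = - \frac{5 \log{\left(\frac{11}{6} \right)}}{2} + \frac{5 \log{\left(\frac{107}{24} \right)}}{2}.

Antiderivative: F(t) = \frac{5 \log{\left(3 t^{2} + 8 \right)}}{2}; value = - \frac{5 \log{\left(\frac{11}{6} \right)}}{2} + \frac{5 \log{\left(\frac{107}{24} \right)}}{2}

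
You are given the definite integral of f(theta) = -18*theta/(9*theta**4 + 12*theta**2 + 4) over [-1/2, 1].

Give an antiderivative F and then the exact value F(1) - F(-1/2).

Antiderivative: F(theta) = 3/(3*theta**2 + 2); value = -27/55

f matches the chain-rule pattern g'(h)*h' with inner function h(theta) = 3*theta**2/2 + 1; substituting u = h(theta) collapses the integral.
F(theta) = 3/(3*theta**2 + 2) is an antiderivative of f.
Check: d/dtheta[3/(3*theta**2 + 2)] = -18*theta/(9*theta**4 + 12*theta**2 + 4) = f(theta).
F(1) = 3/5; F(-1/2) = 12/11.
Integral = F(1) - F(-1/2) = -27/55.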